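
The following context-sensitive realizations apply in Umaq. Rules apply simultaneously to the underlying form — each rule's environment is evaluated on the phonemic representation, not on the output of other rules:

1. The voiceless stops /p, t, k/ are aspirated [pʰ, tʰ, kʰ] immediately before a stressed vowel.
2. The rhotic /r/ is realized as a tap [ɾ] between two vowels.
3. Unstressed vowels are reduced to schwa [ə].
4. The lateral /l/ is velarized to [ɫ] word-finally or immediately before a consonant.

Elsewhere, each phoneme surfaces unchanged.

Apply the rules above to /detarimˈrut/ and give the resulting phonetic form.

[dətəɾəmˈrut]

/d/ — not in any rule's target class → [d].
/e/ (between /d/ and /t/): in an unstressed syllable, so rule 3 applies → [ə].
/t/ (between /e/ and /a/): rule 1 targets it, but not immediately before a stressed vowel → unchanged [t].
/a/ (between /t/ and /r/): in an unstressed syllable, so rule 3 applies → [ə].
/r/ (between /a/ and /i/) occurs between two vowels → [ɾ] by rule 2.
/i/ meets the environment for rule 3 (in an unstressed syllable) → [ə].
/m/ (between /i/ and /r/): no rule targets it → [m].
/r/ — between /m/ and /u/; rule 2 does not apply here → [r].
/u/ (between /r/ and /t/): rule 3 targets it, but not in an unstressed syllable → unchanged [u].
/t/ (word-final): rule 1 targets it, but not immediately before a stressed vowel → unchanged [t].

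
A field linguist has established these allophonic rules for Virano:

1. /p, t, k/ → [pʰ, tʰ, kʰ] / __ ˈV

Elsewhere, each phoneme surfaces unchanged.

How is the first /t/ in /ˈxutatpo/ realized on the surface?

/t/ (between /u/ and /a/) is in the target of rule 1 but the environment (immediately before a stressed vowel) is not met → [t].

[t]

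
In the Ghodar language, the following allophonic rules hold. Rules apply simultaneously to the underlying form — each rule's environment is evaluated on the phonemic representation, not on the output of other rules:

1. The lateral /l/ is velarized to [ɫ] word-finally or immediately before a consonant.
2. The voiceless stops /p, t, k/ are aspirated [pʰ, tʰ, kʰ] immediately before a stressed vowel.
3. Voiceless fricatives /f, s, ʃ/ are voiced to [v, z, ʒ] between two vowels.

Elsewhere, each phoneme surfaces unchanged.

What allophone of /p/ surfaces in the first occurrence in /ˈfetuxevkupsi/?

[p]

/p/ (between /u/ and /s/): rule 2 targets it, but not immediately before a stressed vowel → unchanged [p].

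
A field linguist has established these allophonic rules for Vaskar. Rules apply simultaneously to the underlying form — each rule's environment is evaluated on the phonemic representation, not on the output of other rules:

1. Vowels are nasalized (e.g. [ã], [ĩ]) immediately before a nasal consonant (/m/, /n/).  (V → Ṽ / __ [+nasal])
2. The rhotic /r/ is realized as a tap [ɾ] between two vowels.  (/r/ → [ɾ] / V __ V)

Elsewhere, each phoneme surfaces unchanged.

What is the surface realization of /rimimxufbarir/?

[rĩmĩmxufbaɾir]

/r/ (word-initial): rule 2 targets it, but not between two vowels → unchanged [r].
/i/ (between /r/ and /m/) occurs before a nasal consonant → [ĩ] by rule 1.
Rule 1 applies to /i/ (between /m/ and /m/: before a nasal consonant) → [ĩ].
/u/ (between /x/ and /f/) fails the environment for rule 1, so it stays [u].
/a/ (between /b/ and /r/) is in the target of rule 1 but the environment (before a nasal consonant) is not met → [a].
/r/ meets the environment for rule 2 (between two vowels) → [ɾ].
/i/ (between /r/ and /r/): rule 1 targets it, but not before a nasal consonant → unchanged [i].
/r/ (word-final) fails the environment for rule 2, so it stays [r].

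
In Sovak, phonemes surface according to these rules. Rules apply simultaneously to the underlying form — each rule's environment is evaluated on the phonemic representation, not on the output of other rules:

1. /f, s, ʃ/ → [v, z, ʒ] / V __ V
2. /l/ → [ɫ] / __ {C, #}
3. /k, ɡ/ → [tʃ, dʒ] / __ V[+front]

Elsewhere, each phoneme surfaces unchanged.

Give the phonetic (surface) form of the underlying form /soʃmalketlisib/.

[soʃmaɫtʃetlizib]

/s/ (word-initial): rule 1 targets it, but not between two vowels → unchanged [s].
/o/ — not in any rule's target class → [o].
/ʃ/ (between /o/ and /m/) is in the target of rule 1 but the environment (between two vowels) is not met → [ʃ].
/m/ — not in any rule's target class → [m].
/a/ (between /m/ and /l/): no rule targets it → [a].
Rule 2 applies to /l/ (between /a/ and /k/: word-finally or immediately before a consonant) → [ɫ].
/k/ (between /l/ and /e/): before a front vowel, so rule 3 applies → [tʃ].
/e/ — not in any rule's target class → [e].
/t/ — not in any rule's target class → [t].
/l/ (between /t/ and /i/) is in the target of rule 2 but the environment (word-finally or immediately before a consonant) is not met → [l].
/i/ — not in any rule's target class → [i].
/s/ — between /i/ and /i/, between two vowels — surfaces as [z] (rule 1).
/i/ (between /s/ and /b/) is unaffected → [i].
/b/ (word-final) is unaffected → [b].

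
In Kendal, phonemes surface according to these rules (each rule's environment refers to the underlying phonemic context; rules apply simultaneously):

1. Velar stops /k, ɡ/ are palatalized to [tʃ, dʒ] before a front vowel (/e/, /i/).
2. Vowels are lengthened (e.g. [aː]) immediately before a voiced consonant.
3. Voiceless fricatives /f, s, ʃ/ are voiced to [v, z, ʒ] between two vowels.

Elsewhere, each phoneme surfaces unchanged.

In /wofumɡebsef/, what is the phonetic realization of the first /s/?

/s/ (between /b/ and /e/) is in the target of rule 3 but the environment (between two vowels) is not met → [s].

[s]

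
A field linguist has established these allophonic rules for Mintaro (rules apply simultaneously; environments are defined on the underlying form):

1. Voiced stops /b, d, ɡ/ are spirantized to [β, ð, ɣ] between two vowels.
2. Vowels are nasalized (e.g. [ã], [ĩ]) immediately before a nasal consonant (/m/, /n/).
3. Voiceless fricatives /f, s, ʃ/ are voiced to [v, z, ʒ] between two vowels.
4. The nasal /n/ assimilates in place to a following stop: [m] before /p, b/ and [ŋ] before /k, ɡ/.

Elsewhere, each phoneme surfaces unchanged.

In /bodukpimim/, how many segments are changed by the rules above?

3

Segments that undergo a rule: /d/ → [ð] (rule 1); /i/ → [ĩ] (rule 2); /i/ → [ĩ] (rule 2).
All other segments surface unchanged.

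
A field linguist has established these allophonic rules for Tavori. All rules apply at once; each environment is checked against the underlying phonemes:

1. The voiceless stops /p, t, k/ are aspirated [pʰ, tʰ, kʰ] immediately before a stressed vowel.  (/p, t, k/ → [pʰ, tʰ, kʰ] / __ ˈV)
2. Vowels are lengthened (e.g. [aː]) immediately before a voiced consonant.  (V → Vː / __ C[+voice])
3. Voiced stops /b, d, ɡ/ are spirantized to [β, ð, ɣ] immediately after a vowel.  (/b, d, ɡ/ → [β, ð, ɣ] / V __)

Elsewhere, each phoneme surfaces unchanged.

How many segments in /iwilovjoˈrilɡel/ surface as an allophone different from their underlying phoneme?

6

Segments that undergo a rule: /i/ → [iː] (rule 2); /i/ → [iː] (rule 2); /o/ → [oː] (rule 2); /o/ → [oː] (rule 2); /i/ → [iː] (rule 2); /e/ → [eː] (rule 2).
All other segments surface unchanged.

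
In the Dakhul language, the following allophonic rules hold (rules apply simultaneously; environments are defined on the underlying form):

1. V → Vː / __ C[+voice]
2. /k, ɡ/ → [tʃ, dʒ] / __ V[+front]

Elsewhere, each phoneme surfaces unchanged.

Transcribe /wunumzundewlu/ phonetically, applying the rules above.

[wuːnuːmzuːndeːwlu]

/w/ — not in any rule's target class → [w].
/u/ (between /w/ and /n/): before a voiced consonant, so rule 1 applies → [uː].
/n/ (between /u/ and /u/): no rule targets it → [n].
/u/ (between /n/ and /m/) occurs before a voiced consonant → [uː] by rule 1.
/m/ stays [m].
/z/ stays [z].
Rule 1 applies to /u/ (between /z/ and /n/: before a voiced consonant) → [uː].
/n/ (between /u/ and /d/): no rule targets it → [n].
/d/ — not in any rule's target class → [d].
/e/ — between /d/ and /w/, before a voiced consonant — surfaces as [eː] (rule 1).
/w/ (between /e/ and /l/): no rule targets it → [w].
/l/ — not in any rule's target class → [l].
/u/ (word-final): rule 1 targets it, but not before a voiced consonant → unchanged [u].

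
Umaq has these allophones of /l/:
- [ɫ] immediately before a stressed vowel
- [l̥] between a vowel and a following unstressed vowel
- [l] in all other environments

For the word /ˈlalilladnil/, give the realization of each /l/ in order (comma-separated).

Occurrence 1 (position 1): immediately before a stressed vowel → [ɫ].
Occurrence 2 (position 3): between a vowel and a following unstressed vowel → [l̥].
Occurrence 3 (position 5): no conditioning environment matches → elsewhere allophone [l].
Occurrence 4 (position 6): no conditioning environment matches → elsewhere allophone [l].
Occurrence 5 (position 11): no conditioning environment matches → elsewhere allophone [l].

[ɫ], [l̥], [l], [l], [l]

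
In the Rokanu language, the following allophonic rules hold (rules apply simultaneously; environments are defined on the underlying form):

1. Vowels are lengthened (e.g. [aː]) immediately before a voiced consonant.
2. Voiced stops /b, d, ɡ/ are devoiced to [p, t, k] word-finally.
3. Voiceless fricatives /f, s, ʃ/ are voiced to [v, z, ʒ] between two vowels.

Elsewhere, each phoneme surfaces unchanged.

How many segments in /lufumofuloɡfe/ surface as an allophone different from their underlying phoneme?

Segments that undergo a rule: /f/ → [v] (rule 3); /u/ → [uː] (rule 1); /f/ → [v] (rule 3); /u/ → [uː] (rule 1); /o/ → [oː] (rule 1).
All other segments surface unchanged.

5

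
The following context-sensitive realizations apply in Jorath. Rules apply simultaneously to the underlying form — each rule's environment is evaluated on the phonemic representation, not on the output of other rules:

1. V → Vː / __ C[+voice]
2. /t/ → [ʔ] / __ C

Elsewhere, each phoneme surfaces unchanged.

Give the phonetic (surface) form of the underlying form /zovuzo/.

[zoːvuːzo]

/z/ stays [z].
Rule 1 applies to /o/ (between /z/ and /v/: before a voiced consonant) → [oː].
/v/ stays [v].
Rule 1 applies to /u/ (between /v/ and /z/: before a voiced consonant) → [uː].
/z/ stays [z].
/o/ (word-final) is in the target of rule 1 but the environment (before a voiced consonant) is not met → [o].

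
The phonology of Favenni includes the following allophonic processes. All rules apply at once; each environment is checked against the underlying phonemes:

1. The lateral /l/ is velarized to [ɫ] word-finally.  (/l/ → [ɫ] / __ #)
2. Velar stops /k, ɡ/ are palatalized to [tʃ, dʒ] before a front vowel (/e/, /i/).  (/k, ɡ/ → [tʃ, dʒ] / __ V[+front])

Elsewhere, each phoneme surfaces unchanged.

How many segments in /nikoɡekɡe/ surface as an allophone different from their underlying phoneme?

Segments that undergo a rule: /ɡ/ → [dʒ] (rule 2); /ɡ/ → [dʒ] (rule 2).
All other segments surface unchanged.

2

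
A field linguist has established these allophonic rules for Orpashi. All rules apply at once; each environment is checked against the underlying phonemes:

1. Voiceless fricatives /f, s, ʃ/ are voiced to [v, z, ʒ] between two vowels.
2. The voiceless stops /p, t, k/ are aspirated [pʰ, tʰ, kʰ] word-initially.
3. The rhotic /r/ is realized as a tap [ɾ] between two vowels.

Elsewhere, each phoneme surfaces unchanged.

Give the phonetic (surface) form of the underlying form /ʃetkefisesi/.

[ʃetkevizezi]

/ʃ/ — word-initial; rule 1 does not apply here → [ʃ].
/t/ (between /e/ and /k/) fails the environment for rule 2, so it stays [t].
/k/ — between /t/ and /e/; rule 2 does not apply here → [k].
Rule 1 applies to /f/ (between /e/ and /i/: between two vowels) → [v].
/s/ (between /i/ and /e/) occurs between two vowels → [z] by rule 1.
/s/ meets the environment for rule 1 (between two vowels) → [z].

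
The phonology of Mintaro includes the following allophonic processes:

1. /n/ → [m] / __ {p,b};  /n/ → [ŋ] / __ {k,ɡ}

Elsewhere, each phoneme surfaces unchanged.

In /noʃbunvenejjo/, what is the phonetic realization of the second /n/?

[n]

/n/ (between /u/ and /v/) fails the environment for rule 1, so it stays [n].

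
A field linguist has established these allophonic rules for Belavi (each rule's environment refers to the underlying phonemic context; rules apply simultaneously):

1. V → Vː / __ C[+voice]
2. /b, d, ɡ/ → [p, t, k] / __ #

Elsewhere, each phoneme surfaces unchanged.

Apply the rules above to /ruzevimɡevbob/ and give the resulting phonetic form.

[ruːzeːviːmɡeːvboːp]

Rule 1 applies to /u/ (between /r/ and /z/: before a voiced consonant) → [uː].
/e/ (between /z/ and /v/): before a voiced consonant, so rule 1 applies → [eː].
Rule 1 applies to /i/ (between /v/ and /m/: before a voiced consonant) → [iː].
/ɡ/ (between /m/ and /e/) fails the environment for rule 2, so it stays [ɡ].
/e/ (between /ɡ/ and /v/) occurs before a voiced consonant → [eː] by rule 1.
/b/ — between /v/ and /o/; rule 2 does not apply here → [b].
Rule 1 applies to /o/ (between /b/ and /b/: before a voiced consonant) → [oː].
/b/ (word-final): word-finally, so rule 2 applies → [p].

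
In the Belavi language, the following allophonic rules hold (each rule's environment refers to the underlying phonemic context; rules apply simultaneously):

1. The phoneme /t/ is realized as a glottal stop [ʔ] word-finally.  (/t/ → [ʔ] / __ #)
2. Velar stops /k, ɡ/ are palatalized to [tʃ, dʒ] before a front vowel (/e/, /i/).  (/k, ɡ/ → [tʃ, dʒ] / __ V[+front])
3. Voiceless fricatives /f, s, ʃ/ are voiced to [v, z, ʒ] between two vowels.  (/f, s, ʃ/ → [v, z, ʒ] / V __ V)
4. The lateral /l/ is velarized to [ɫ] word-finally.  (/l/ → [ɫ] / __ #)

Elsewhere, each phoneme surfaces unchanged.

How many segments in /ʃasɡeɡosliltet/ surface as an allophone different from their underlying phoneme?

Segments that undergo a rule: /ɡ/ → [dʒ] (rule 2); /t/ → [ʔ] (rule 1).
All other segments surface unchanged.

2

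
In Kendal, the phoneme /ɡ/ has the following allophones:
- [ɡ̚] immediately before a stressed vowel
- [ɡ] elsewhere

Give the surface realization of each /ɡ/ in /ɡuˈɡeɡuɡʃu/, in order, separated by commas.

Occurrence 1 (position 1): no conditioning environment matches → elsewhere allophone [ɡ].
Occurrence 2 (position 3): immediately before a stressed vowel → [ɡ̚].
Occurrence 3 (position 5): no conditioning environment matches → elsewhere allophone [ɡ].
Occurrence 4 (position 7): no conditioning environment matches → elsewhere allophone [ɡ].

[ɡ], [ɡ̚], [ɡ], [ɡ]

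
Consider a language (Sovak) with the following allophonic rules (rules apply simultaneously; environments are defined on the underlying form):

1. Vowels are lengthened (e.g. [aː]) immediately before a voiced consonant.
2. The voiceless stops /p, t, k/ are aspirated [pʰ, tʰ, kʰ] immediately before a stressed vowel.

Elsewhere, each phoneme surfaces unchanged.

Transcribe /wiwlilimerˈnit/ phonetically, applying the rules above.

[wiːwliːliːmeːrˈnit]

/w/ — not in any rule's target class → [w].
/i/ (between /w/ and /w/): before a voiced consonant, so rule 1 applies → [iː].
/w/ (between /i/ and /l/): no rule targets it → [w].
/l/ stays [l].
/i/ meets the environment for rule 1 (before a voiced consonant) → [iː].
/l/ stays [l].
/i/ (between /l/ and /m/) occurs before a voiced consonant → [iː] by rule 1.
/m/ stays [m].
/e/ meets the environment for rule 1 (before a voiced consonant) → [eː].
/r/ — not in any rule's target class → [r].
/n/ — not in any rule's target class → [n].
/i/ — between /n/ and /t/; rule 1 does not apply here → [i].
/t/ (word-final): rule 2 targets it, but not immediately before a stressed vowel → unchanged [t].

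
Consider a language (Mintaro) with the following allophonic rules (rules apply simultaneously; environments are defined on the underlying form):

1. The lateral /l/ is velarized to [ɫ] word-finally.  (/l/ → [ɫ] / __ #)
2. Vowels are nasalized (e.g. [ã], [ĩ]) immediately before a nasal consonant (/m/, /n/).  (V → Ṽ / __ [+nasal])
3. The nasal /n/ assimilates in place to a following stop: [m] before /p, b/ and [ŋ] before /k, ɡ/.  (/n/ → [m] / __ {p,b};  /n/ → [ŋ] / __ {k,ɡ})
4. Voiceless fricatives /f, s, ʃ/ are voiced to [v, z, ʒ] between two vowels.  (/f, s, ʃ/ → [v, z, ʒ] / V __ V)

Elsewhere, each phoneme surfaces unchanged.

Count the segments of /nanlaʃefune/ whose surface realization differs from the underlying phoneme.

Segments that undergo a rule: /a/ → [ã] (rule 2); /ʃ/ → [ʒ] (rule 4); /f/ → [v] (rule 4); /u/ → [ũ] (rule 2).
All other segments surface unchanged.

4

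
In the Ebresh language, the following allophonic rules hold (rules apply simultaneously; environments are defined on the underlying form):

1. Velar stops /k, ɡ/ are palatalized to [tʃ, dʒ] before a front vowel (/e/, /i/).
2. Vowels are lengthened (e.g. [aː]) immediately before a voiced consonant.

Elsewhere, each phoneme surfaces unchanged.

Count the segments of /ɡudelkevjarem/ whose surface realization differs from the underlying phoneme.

Segments that undergo a rule: /u/ → [uː] (rule 2); /e/ → [eː] (rule 2); /k/ → [tʃ] (rule 1); /e/ → [eː] (rule 2); /a/ → [aː] (rule 2); /e/ → [eː] (rule 2).
All other segments surface unchanged.

6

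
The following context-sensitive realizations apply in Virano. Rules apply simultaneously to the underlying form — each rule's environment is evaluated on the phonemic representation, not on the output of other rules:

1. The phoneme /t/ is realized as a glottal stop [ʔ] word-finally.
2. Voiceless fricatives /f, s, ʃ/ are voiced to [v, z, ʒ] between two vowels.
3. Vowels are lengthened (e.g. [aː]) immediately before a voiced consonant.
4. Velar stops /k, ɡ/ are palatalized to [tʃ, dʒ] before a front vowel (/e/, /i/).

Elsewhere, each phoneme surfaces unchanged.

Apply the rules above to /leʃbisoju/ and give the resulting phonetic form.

/l/ stays [l].
/e/ (between /l/ and /ʃ/) fails the environment for rule 3, so it stays [e].
/ʃ/ (between /e/ and /b/): rule 2 targets it, but not between two vowels → unchanged [ʃ].
/b/ stays [b].
/i/ — between /b/ and /s/; rule 3 does not apply here → [i].
/s/ meets the environment for rule 2 (between two vowels) → [z].
/o/ (between /s/ and /j/) occurs before a voiced consonant → [oː] by rule 3.
/j/ — not in any rule's target class → [j].
/u/ (word-final) fails the environment for rule 3, so it stays [u].

[leʃbizoːju]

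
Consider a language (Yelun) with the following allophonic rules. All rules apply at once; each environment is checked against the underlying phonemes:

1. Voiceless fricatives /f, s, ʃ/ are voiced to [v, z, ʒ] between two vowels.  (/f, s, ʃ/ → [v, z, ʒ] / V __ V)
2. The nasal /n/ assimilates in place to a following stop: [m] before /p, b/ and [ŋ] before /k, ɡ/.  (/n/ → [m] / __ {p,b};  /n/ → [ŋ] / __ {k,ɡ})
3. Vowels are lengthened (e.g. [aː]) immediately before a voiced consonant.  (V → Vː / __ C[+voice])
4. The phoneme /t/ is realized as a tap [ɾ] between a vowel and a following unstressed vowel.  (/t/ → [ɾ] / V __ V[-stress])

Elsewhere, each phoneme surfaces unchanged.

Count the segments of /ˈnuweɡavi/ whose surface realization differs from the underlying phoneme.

Segments that undergo a rule: /u/ → [uː] (rule 3); /e/ → [eː] (rule 3); /a/ → [aː] (rule 3).
All other segments surface unchanged.

3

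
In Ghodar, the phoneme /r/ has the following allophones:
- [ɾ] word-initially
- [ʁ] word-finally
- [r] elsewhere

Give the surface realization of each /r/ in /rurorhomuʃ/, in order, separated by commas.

[ɾ], [r], [r]

Occurrence 1 (position 1): word-initially → [ɾ].
Occurrence 2 (position 3): no conditioning environment matches → elsewhere allophone [r].
Occurrence 3 (position 5): no conditioning environment matches → elsewhere allophone [r].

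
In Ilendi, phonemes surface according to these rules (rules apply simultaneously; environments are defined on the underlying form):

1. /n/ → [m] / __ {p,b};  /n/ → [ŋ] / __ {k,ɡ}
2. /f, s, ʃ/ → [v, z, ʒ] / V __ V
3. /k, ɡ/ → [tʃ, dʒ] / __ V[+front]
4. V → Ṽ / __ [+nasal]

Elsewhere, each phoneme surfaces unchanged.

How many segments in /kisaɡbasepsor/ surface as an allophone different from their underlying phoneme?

3

Segments that undergo a rule: /k/ → [tʃ] (rule 3); /s/ → [z] (rule 2); /s/ → [z] (rule 2).
All other segments surface unchanged.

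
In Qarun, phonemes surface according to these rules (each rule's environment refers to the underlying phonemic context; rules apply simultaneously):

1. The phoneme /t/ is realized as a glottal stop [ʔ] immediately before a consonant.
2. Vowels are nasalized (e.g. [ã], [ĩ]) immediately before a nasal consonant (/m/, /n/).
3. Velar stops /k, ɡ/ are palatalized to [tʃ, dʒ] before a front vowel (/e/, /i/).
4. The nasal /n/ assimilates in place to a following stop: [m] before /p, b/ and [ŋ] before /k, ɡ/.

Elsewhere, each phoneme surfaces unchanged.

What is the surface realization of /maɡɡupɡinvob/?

[maɡɡupdʒĩnvob]

/m/ stays [m].
/a/ (between /m/ and /ɡ/) fails the environment for rule 2, so it stays [a].
/ɡ/ — between /a/ and /ɡ/; rule 3 does not apply here → [ɡ].
/ɡ/ — between /ɡ/ and /u/; rule 3 does not apply here → [ɡ].
/u/ (between /ɡ/ and /p/) fails the environment for rule 2, so it stays [u].
/p/ — not in any rule's target class → [p].
Rule 3 applies to /ɡ/ (between /p/ and /i/: before a front vowel) → [dʒ].
/i/ (between /ɡ/ and /n/) occurs before a nasal consonant → [ĩ] by rule 2.
/n/ (between /i/ and /v/) fails the environment for rule 4, so it stays [n].
/v/ (between /n/ and /o/) is unaffected → [v].
/o/ — between /v/ and /b/; rule 2 does not apply here → [o].
/b/ stays [b].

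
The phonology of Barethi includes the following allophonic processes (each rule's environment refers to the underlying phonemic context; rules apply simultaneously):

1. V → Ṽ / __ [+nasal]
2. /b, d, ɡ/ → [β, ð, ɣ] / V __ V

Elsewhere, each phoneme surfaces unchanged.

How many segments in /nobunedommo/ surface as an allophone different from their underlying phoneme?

4

Segments that undergo a rule: /b/ → [β] (rule 2); /u/ → [ũ] (rule 1); /d/ → [ð] (rule 2); /o/ → [õ] (rule 1).
All other segments surface unchanged.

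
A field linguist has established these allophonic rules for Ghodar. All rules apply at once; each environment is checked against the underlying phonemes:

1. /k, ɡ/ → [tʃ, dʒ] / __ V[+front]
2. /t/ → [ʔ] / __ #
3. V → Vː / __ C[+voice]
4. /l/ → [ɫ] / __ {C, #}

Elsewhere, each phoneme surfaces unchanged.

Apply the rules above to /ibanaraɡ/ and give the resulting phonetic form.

[iːbaːnaːraːɡ]

/i/ (word-initial): before a voiced consonant, so rule 3 applies → [iː].
/a/ meets the environment for rule 3 (before a voiced consonant) → [aː].
/a/ — between /n/ and /r/, before a voiced consonant — surfaces as [aː] (rule 3).
/a/ (between /r/ and /ɡ/): before a voiced consonant, so rule 3 applies → [aː].
/ɡ/ — word-final; rule 1 does not apply here → [ɡ].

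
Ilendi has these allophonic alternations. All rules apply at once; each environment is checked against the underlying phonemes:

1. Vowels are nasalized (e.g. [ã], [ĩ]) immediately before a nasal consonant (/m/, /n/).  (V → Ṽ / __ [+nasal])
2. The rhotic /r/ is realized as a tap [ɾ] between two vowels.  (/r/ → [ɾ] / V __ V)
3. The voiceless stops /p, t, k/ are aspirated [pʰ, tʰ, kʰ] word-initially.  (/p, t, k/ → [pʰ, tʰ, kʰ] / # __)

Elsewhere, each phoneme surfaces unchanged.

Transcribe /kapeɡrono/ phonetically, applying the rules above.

[kʰapeɡrõno]

/k/ meets the environment for rule 3 (word-initially) → [kʰ].
/a/ — between /k/ and /p/; rule 1 does not apply here → [a].
/p/ (between /a/ and /e/) is in the target of rule 3 but the environment (word-initially) is not met → [p].
/e/ (between /p/ and /ɡ/): rule 1 targets it, but not before a nasal consonant → unchanged [e].
/ɡ/ stays [ɡ].
/r/ — between /ɡ/ and /o/; rule 2 does not apply here → [r].
/o/ (between /r/ and /n/) occurs before a nasal consonant → [õ] by rule 1.
/n/ — not in any rule's target class → [n].
/o/ (word-final) is in the target of rule 1 but the environment (before a nasal consonant) is not met → [o].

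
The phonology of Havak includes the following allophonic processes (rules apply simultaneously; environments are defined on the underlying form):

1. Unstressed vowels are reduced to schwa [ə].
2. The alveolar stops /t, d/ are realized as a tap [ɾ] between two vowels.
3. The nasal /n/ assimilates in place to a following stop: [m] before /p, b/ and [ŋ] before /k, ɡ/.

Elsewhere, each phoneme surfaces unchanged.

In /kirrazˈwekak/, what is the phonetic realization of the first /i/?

/i/ (between /k/ and /r/): in an unstressed syllable, so rule 1 applies → [ə].

[ə]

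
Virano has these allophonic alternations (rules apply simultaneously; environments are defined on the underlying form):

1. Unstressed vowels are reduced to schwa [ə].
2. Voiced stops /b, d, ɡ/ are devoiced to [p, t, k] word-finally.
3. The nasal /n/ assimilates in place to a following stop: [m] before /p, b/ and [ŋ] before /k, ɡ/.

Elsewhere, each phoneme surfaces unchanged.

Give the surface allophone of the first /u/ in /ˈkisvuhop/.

/u/ — between /v/ and /h/, in an unstressed syllable — surfaces as [ə] (rule 1).

[ə]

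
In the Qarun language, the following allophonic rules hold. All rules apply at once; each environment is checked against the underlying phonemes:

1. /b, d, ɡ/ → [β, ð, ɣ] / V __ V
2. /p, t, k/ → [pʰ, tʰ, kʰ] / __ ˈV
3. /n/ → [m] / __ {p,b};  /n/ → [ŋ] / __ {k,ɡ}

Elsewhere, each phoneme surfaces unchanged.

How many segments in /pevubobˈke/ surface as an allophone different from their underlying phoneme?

Segments that undergo a rule: /b/ → [β] (rule 1); /k/ → [kʰ] (rule 2).
All other segments surface unchanged.

2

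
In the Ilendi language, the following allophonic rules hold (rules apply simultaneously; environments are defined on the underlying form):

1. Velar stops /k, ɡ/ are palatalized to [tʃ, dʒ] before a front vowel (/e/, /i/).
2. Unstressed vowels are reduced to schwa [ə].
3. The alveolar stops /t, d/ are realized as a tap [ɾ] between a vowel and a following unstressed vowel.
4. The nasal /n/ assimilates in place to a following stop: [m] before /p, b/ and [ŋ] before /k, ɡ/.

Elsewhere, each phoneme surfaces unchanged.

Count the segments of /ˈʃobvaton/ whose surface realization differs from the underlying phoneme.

3

Segments that undergo a rule: /a/ → [ə] (rule 2); /t/ → [ɾ] (rule 3); /o/ → [ə] (rule 2).
All other segments surface unchanged.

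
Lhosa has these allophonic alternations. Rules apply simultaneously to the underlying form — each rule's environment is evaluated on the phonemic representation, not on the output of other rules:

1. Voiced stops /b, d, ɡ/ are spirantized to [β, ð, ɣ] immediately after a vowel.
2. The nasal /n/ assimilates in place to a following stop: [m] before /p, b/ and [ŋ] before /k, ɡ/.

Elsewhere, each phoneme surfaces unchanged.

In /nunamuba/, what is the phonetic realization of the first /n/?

[n]

/n/ (word-initial) fails the environment for rule 2, so it stays [n].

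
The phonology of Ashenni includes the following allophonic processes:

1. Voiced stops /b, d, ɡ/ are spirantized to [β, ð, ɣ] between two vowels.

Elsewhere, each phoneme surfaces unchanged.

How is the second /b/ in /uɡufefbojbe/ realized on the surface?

/b/ — between /j/ and /e/; rule 1 does not apply here → [b].

[b]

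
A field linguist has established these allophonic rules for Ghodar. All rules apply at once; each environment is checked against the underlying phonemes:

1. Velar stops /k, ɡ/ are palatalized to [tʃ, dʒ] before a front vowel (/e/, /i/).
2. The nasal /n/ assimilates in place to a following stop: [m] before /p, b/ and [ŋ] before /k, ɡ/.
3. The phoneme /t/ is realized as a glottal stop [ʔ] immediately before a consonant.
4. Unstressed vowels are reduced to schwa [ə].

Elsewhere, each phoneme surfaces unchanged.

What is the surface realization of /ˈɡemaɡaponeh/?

/ɡ/ (word-initial): before a front vowel, so rule 1 applies → [dʒ].
/e/ (between /ɡ/ and /m/) is in the target of rule 4 but the environment (in an unstressed syllable) is not met → [e].
/m/ — not in any rule's target class → [m].
/a/ (between /m/ and /ɡ/): in an unstressed syllable, so rule 4 applies → [ə].
/ɡ/ (between /a/ and /a/): rule 1 targets it, but not before a front vowel → unchanged [ɡ].
/a/ meets the environment for rule 4 (in an unstressed syllable) → [ə].
/p/ stays [p].
/o/ — between /p/ and /n/, in an unstressed syllable — surfaces as [ə] (rule 4).
/n/ — between /o/ and /e/; rule 2 does not apply here → [n].
/e/ — between /n/ and /h/, in an unstressed syllable — surfaces as [ə] (rule 4).
/h/ — not in any rule's target class → [h].

[ˈdʒeməɡəpənəh]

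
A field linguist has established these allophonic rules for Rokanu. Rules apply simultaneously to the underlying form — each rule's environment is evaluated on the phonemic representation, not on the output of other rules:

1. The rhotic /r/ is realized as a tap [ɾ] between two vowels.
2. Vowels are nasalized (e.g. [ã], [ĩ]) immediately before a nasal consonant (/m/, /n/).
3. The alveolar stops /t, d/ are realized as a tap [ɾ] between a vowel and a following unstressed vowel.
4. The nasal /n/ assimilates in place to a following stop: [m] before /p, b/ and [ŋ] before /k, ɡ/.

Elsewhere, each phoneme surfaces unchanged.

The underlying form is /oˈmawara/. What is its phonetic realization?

[õˈmawaɾa]

/o/ — word-initial, before a nasal consonant — surfaces as [õ] (rule 2).
/m/ (between /o/ and /a/): no rule targets it → [m].
/a/ (between /m/ and /w/): rule 2 targets it, but not before a nasal consonant → unchanged [a].
/w/ — not in any rule's target class → [w].
/a/ (between /w/ and /r/) is in the target of rule 2 but the environment (before a nasal consonant) is not met → [a].
/r/ meets the environment for rule 1 (between two vowels) → [ɾ].
/a/ (word-final) fails the environment for rule 2, so it stays [a].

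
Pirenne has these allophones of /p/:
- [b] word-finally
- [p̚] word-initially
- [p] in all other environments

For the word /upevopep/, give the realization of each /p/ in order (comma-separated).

Occurrence 1 (position 2): no conditioning environment matches → elsewhere allophone [p].
Occurrence 2 (position 6): no conditioning environment matches → elsewhere allophone [p].
Occurrence 3 (position 8): word-finally → [b].

[p], [p], [b]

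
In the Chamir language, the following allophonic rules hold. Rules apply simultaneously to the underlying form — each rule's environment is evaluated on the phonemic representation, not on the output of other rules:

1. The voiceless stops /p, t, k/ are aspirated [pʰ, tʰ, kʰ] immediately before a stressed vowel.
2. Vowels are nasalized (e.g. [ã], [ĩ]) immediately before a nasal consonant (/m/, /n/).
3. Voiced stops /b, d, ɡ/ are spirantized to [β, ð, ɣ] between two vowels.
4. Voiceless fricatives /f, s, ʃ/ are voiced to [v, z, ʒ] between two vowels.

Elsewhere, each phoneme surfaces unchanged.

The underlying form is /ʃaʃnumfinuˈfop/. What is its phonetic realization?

[ʃaʃnũmfĩnuˈvop]

/ʃ/ (word-initial) fails the environment for rule 4, so it stays [ʃ].
/a/ (between /ʃ/ and /ʃ/) fails the environment for rule 2, so it stays [a].
/ʃ/ (between /a/ and /n/) is in the target of rule 4 but the environment (between two vowels) is not met → [ʃ].
/n/ (between /ʃ/ and /u/): no rule targets it → [n].
/u/ meets the environment for rule 2 (before a nasal consonant) → [ũ].
/m/ — not in any rule's target class → [m].
/f/ (between /m/ and /i/): rule 4 targets it, but not between two vowels → unchanged [f].
/i/ — between /f/ and /n/, before a nasal consonant — surfaces as [ĩ] (rule 2).
/n/ (between /i/ and /u/) is unaffected → [n].
/u/ (between /n/ and /f/) fails the environment for rule 2, so it stays [u].
/f/ — between /u/ and /o/, between two vowels — surfaces as [v] (rule 4).
/o/ (between /f/ and /p/) is in the target of rule 2 but the environment (before a nasal consonant) is not met → [o].
/p/ (word-final) fails the environment for rule 1, so it stays [p].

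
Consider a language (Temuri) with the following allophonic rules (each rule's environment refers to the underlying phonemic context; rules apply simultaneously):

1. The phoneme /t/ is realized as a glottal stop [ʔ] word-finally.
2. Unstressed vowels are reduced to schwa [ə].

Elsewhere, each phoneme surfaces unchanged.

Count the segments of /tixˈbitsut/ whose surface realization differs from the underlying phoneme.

3

Segments that undergo a rule: /i/ → [ə] (rule 2); /u/ → [ə] (rule 2); /t/ → [ʔ] (rule 1).
All other segments surface unchanged.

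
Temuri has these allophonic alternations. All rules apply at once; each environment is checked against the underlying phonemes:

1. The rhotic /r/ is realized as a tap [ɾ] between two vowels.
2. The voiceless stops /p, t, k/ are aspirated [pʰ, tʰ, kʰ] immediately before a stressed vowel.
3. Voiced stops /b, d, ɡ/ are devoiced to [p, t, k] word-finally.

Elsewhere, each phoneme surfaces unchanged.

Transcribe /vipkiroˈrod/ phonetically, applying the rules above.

/v/ (word-initial) is unaffected → [v].
/i/ stays [i].
/p/ (between /i/ and /k/) fails the environment for rule 2, so it stays [p].
/k/ — between /p/ and /i/; rule 2 does not apply here → [k].
/i/ (between /k/ and /r/): no rule targets it → [i].
/r/ meets the environment for rule 1 (between two vowels) → [ɾ].
/o/ — not in any rule's target class → [o].
/r/ — between /o/ and /o/, between two vowels — surfaces as [ɾ] (rule 1).
/o/ stays [o].
Rule 3 applies to /d/ (word-final: word-finally) → [t].

[vipkiɾoˈɾot]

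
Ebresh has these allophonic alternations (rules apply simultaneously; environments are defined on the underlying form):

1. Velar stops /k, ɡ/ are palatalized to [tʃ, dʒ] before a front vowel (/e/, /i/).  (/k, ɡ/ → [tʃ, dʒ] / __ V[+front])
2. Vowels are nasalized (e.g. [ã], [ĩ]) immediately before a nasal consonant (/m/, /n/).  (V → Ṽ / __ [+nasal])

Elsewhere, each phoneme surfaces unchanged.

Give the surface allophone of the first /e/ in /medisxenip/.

[e]

/e/ (between /m/ and /d/): rule 2 targets it, but not before a nasal consonant → unchanged [e].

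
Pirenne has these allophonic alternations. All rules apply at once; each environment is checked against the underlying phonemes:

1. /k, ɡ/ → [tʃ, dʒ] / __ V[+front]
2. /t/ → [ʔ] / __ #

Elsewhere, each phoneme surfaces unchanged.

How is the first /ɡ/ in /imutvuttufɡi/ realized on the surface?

/ɡ/ meets the environment for rule 1 (before a front vowel) → [dʒ].

[dʒ]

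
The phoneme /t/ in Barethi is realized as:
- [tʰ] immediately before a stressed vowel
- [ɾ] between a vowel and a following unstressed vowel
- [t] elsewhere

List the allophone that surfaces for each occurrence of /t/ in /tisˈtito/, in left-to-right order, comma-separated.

[t], [tʰ], [ɾ]

Occurrence 1 (position 1): no conditioning environment matches → elsewhere allophone [t].
Occurrence 2 (position 4): immediately before a stressed vowel → [tʰ].
Occurrence 3 (position 6): between a vowel and an unstressed vowel → [ɾ].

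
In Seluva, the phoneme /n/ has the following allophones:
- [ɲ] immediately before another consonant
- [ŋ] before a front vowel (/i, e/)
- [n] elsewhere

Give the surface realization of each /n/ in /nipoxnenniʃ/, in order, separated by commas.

[ŋ], [ŋ], [ɲ], [ŋ]

Occurrence 1 (position 1): before a front vowel (/i, e/) → [ŋ].
Occurrence 2 (position 6): before a front vowel (/i, e/) → [ŋ].
Occurrence 3 (position 8): immediately before another consonant → [ɲ].
Occurrence 4 (position 9): before a front vowel (/i, e/) → [ŋ].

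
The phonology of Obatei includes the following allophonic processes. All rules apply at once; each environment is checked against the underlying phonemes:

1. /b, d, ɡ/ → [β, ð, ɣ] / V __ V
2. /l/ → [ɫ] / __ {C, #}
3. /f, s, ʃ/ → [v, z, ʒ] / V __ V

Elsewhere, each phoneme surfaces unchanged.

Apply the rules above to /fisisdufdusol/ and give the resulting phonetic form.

[fizisdufduzoɫ]

/f/ (word-initial) is in the target of rule 3 but the environment (between two vowels) is not met → [f].
/i/ (between /f/ and /s/) is unaffected → [i].
Rule 3 applies to /s/ (between /i/ and /i/: between two vowels) → [z].
/i/ — not in any rule's target class → [i].
/s/ (between /i/ and /d/) is in the target of rule 3 but the environment (between two vowels) is not met → [s].
/d/ (between /s/ and /u/) is in the target of rule 1 but the environment (between two vowels) is not met → [d].
/u/ stays [u].
/f/ (between /u/ and /d/): rule 3 targets it, but not between two vowels → unchanged [f].
/d/ (between /f/ and /u/): rule 1 targets it, but not between two vowels → unchanged [d].
/u/ (between /d/ and /s/) is unaffected → [u].
/s/ meets the environment for rule 3 (between two vowels) → [z].
/o/ — not in any rule's target class → [o].
/l/ (word-final): word-finally or immediately before a consonant, so rule 2 applies → [ɫ].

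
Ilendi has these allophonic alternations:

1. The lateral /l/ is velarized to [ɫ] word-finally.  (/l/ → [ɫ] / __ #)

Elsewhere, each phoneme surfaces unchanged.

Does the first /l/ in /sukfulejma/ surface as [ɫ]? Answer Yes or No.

No

/l/ (between /u/ and /e/) is in the target of rule 1 but the environment (word-finally) is not met → [l].
The actual realization is [l], not [ɫ].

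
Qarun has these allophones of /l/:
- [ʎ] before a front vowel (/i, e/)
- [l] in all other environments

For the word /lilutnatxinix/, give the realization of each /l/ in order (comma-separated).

[ʎ], [l]

Occurrence 1 (position 1): before a front vowel (/i, e/) → [ʎ].
Occurrence 2 (position 3): no conditioning environment matches → elsewhere allophone [l].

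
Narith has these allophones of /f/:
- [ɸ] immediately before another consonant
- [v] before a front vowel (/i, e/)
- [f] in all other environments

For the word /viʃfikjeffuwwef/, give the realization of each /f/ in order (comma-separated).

[v], [ɸ], [f], [f]

Occurrence 1 (position 4): before a front vowel (/i, e/) → [v].
Occurrence 2 (position 9): immediately before another consonant → [ɸ].
Occurrence 3 (position 10): no conditioning environment matches → elsewhere allophone [f].
Occurrence 4 (position 15): no conditioning environment matches → elsewhere allophone [f].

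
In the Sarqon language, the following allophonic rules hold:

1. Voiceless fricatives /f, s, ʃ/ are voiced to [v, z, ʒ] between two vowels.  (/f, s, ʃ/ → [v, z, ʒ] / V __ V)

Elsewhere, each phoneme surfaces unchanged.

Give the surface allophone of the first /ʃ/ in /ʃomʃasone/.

[ʃ]

/ʃ/ (word-initial) fails the environment for rule 1, so it stays [ʃ].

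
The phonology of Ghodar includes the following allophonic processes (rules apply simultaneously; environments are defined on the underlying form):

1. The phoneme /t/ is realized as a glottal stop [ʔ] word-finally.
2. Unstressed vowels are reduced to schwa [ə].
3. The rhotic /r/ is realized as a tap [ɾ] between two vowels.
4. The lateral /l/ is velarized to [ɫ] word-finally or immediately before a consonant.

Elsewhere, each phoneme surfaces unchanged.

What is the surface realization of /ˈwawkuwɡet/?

/w/ — not in any rule's target class → [w].
/a/ (between /w/ and /w/) fails the environment for rule 2, so it stays [a].
/w/ — not in any rule's target class → [w].
/k/ — not in any rule's target class → [k].
/u/ (between /k/ and /w/): in an unstressed syllable, so rule 2 applies → [ə].
/w/ (between /u/ and /ɡ/) is unaffected → [w].
/ɡ/ (between /w/ and /e/): no rule targets it → [ɡ].
/e/ — between /ɡ/ and /t/, in an unstressed syllable — surfaces as [ə] (rule 2).
/t/ — word-final, word-finally — surfaces as [ʔ] (rule 1).

[ˈwawkəwɡəʔ]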